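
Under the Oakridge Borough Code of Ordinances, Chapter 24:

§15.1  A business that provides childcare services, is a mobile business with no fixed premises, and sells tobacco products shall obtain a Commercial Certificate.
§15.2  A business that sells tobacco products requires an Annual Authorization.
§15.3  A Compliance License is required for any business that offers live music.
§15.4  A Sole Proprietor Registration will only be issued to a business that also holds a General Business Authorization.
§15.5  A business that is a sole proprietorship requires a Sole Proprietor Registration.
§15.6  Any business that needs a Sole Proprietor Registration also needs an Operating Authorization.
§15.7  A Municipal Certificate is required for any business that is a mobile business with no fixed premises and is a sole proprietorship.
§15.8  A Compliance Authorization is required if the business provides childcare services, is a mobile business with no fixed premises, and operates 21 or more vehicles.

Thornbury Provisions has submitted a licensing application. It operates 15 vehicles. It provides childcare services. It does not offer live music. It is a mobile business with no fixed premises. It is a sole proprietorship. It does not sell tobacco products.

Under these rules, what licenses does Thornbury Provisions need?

General Business Authorization, Municipal Certificate, Operating Authorization, Sole Proprietor Registration

§15.1 provides childcare services; is a mobile business with no fixed premises; does not sell tobacco products → Commercial Certificate not required.
§15.2 does not sell tobacco products → Annual Authorization not required.
§15.3 does not offer live music → Compliance License not required.
§15.4 Sole Proprietor Registration is required → General Business Authorization also required.
§15.5 is a sole proprietorship → Sole Proprietor Registration required.
§15.6 Sole Proprietor Registration is required → Operating Authorization also required.
§15.7 is a mobile business with no fixed premises; is a sole proprietorship → Municipal Certificate required.
§15.8 provides childcare services; is a mobile business with no fixed premises; vehicles 15 < 21 → Compliance Authorization not required.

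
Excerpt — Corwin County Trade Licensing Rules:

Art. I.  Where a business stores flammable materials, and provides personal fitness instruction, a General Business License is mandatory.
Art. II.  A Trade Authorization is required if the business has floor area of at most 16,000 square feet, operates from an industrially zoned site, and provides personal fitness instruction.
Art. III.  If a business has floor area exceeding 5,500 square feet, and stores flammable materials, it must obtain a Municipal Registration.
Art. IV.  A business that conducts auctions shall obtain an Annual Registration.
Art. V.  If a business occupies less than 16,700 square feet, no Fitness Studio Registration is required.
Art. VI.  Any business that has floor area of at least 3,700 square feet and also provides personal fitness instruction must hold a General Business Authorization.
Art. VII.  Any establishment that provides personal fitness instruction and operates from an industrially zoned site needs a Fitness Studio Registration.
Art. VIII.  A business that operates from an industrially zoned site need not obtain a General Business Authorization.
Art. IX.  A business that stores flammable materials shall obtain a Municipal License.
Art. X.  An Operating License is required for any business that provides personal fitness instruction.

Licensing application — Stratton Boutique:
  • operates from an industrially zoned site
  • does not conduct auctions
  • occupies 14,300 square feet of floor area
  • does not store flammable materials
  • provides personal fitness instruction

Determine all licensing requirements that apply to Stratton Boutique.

Art. I. does not store flammable materials; provides personal fitness instruction → General Business License not required.
Art. II. floor area 14,300 square feet ≤ 16,000 square feet; operates from an industrially zoned site; provides personal fitness instruction → Trade Authorization required.
Art. III. floor area 14,300 square feet > 5,500 square feet; does not store flammable materials → Municipal Registration not required.
Art. IV. does not conduct auctions → Annual Registration not required.
Art. V. floor area 14,300 square feet < 16,700 square feet → exempt from Fitness Studio Registration.
Art. VI. floor area 14,300 square feet ≥ 3,700 square feet; provides personal fitness instruction → General Business Authorization required.
Art. VII. provides personal fitness instruction; operates from an industrially zoned site → Fitness Studio Registration required.
Art. VIII. operates from an industrially zoned site → exempt from General Business Authorization.
Art. IX. does not store flammable materials → Municipal License not required.
Art. X. provides personal fitness instruction → Operating License required.

Operating License, Trade Authorization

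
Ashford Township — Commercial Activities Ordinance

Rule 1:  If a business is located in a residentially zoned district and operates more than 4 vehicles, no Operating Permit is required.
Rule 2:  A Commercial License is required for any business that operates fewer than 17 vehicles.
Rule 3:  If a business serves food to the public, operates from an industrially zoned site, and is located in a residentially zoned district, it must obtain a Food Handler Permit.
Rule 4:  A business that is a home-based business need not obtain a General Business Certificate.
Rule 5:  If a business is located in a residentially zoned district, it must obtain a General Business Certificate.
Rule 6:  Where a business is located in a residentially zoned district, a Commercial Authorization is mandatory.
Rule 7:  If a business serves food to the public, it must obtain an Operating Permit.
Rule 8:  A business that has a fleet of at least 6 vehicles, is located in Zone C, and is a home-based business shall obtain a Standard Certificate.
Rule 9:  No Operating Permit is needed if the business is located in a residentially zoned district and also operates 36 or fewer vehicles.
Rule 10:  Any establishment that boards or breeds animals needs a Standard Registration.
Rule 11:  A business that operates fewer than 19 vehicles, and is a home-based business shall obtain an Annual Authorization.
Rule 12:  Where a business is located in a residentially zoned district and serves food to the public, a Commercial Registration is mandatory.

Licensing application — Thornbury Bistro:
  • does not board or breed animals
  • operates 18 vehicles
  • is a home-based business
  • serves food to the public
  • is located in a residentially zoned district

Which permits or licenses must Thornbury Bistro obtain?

Rule 1: is located in a residentially zoned district; vehicles 18 > 4 → exempt from Operating Permit.
Rule 2: vehicles 18 ≥ 17 → Commercial License not required.
Rule 3: serves food to the public; is a home-based business (not: operates from an industrially zoned site); is located in a residentially zoned district → Food Handler Permit not required.
Rule 4: is a home-based business → exempt from General Business Certificate.
Rule 5: is located in a residentially zoned district → General Business Certificate required.
Rule 6: is located in a residentially zoned district → Commercial Authorization required.
Rule 7: serves food to the public → Operating Permit required.
Rule 8: vehicles 18 ≥ 6; is located in a residentially zoned district (not: is located in Zone C); is a home-based business → Standard Certificate not required.
Rule 9: is located in a residentially zoned district; vehicles 18 ≤ 36 → exempt from Operating Permit.
Rule 10: does not board or breed animals → Standard Registration not required.
Rule 11: vehicles 18 < 19; is a home-based business → Annual Authorization required.
Rule 12: is located in a residentially zoned district; serves food to the public → Commercial Registration required.

Annual Authorization, Commercial Authorization, Commercial Registration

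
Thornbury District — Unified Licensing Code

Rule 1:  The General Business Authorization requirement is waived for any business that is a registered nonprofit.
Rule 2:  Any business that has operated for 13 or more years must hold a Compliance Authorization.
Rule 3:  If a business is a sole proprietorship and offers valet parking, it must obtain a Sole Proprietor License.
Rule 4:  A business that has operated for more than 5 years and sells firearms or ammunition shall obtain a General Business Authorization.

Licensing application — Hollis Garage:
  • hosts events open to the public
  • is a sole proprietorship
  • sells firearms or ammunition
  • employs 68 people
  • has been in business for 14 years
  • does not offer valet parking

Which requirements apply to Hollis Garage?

Compliance Authorization, General Business Authorization

Rule 1: is a sole proprietorship (not: is a registered nonprofit) → General Business Authorization exemption does not apply.
Rule 2: years in business 14 ≥ 13 → Compliance Authorization required.
Rule 3: is a sole proprietorship; does not offer valet parking → Sole Proprietor License not required.
Rule 4: years in business 14 > 5; sells firearms or ammunition → General Business Authorization required.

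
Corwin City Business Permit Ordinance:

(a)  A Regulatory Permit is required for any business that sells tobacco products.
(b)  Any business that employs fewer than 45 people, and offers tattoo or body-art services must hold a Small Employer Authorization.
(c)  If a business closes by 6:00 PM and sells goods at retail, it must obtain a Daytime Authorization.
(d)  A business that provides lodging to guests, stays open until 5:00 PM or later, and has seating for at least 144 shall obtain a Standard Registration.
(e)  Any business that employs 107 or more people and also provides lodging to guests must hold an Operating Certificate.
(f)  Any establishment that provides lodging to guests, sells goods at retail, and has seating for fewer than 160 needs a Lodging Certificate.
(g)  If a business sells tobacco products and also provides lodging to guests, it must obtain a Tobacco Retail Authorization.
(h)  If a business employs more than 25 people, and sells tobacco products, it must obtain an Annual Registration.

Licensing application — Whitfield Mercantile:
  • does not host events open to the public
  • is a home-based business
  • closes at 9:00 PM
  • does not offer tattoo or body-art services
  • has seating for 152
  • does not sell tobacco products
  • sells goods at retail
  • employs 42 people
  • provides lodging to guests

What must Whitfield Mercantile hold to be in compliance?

Lodging Certificate, Standard Registration

(a) does not sell tobacco products → Regulatory Permit not required.
(b) employees 42 < 45; does not offer tattoo or body-art services → Small Employer Authorization not required.
(c) closes 9:00 PM, after 6:00 PM; sells goods at retail → Daytime Authorization not required.
(d) provides lodging to guests; closes 9:00 PM, after 5:00 PM; seating 152 ≥ 144 → Standard Registration required.
(e) employees 42 < 107; provides lodging to guests → Operating Certificate not required.
(f) provides lodging to guests; sells goods at retail; seating 152 < 160 → Lodging Certificate required.
(g) does not sell tobacco products; provides lodging to guests → Tobacco Retail Authorization not required.
(h) employees 42 > 25; does not sell tobacco products → Annual Registration not required.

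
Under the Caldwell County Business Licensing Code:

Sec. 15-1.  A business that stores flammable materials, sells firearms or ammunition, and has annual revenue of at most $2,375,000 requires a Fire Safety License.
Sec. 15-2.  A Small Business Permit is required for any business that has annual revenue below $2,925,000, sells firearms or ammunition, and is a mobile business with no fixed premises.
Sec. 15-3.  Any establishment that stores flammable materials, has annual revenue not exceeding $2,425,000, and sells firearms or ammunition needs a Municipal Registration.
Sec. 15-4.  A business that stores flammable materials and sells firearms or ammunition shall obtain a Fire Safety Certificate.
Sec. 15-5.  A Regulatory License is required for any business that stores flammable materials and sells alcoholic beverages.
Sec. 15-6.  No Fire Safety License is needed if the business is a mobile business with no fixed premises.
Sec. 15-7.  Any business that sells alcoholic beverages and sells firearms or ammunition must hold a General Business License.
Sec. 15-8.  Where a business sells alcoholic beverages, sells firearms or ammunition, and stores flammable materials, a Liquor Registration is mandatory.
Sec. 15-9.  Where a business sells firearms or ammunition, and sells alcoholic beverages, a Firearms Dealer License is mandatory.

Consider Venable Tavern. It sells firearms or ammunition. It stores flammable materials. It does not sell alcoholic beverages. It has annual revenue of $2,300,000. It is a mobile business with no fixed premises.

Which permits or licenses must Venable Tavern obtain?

Fire Safety Certificate, Municipal Registration, Small Business Permit

Sec. 15-1. stores flammable materials; sells firearms or ammunition; revenue $2,300,000 ≤ $2,375,000 → Fire Safety License required.
Sec. 15-2. revenue $2,300,000 < $2,925,000; sells firearms or ammunition; is a mobile business with no fixed premises → Small Business Permit required.
Sec. 15-3. stores flammable materials; revenue $2,300,000 ≤ $2,425,000; sells firearms or ammunition → Municipal Registration required.
Sec. 15-4. stores flammable materials; sells firearms or ammunition → Fire Safety Certificate required.
Sec. 15-5. stores flammable materials; does not sell alcoholic beverages → Regulatory License not required.
Sec. 15-6. is a mobile business with no fixed premises → exempt from Fire Safety License.
Sec. 15-7. does not sell alcoholic beverages; sells firearms or ammunition → General Business License not required.
Sec. 15-8. does not sell alcoholic beverages; sells firearms or ammunition; stores flammable materials → Liquor Registration not required.
Sec. 15-9. sells firearms or ammunition; does not sell alcoholic beverages → Firearms Dealer License not required.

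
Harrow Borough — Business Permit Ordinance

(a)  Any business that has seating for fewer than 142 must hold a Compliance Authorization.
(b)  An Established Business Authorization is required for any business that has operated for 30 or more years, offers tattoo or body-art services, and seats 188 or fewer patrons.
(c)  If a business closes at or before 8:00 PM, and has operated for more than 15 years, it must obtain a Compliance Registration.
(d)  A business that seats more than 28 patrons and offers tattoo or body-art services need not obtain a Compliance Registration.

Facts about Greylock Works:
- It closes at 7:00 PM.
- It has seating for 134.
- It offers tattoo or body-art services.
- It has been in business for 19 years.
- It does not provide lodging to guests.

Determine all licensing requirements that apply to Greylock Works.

(a) seating 134 < 142 → Compliance Authorization required.
(b) years in business 19 < 30; offers tattoo or body-art services; seating 134 ≤ 188 → Established Business Authorization not required.
(c) closes 7:00 PM, at/before 8:00 PM; years in business 19 > 15 → Compliance Registration required.
(d) seating 134 > 28; offers tattoo or body-art services → exempt from Compliance Registration.

Compliance Authorization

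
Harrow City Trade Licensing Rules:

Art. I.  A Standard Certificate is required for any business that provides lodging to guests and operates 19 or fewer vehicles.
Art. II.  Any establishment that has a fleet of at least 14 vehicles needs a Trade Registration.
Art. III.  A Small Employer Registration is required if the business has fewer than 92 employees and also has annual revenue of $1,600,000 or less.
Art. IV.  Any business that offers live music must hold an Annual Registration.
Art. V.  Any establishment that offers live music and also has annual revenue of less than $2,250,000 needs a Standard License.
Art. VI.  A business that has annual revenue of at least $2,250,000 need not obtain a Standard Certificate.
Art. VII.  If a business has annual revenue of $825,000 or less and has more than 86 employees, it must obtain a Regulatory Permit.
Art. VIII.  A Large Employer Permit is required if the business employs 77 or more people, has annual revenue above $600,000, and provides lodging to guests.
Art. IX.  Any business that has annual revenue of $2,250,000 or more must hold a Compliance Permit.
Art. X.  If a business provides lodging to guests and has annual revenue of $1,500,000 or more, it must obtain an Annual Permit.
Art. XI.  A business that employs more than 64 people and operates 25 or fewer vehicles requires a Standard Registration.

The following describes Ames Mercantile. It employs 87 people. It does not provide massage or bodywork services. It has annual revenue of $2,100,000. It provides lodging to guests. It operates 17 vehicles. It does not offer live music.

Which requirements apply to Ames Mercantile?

Art. I. provides lodging to guests; vehicles 17 ≤ 19 → Standard Certificate required.
Art. II. vehicles 17 ≥ 14 → Trade Registration required.
Art. III. employees 87 < 92; revenue $2,100,000 > $1,600,000 → Small Employer Registration not required.
Art. IV. does not offer live music → Annual Registration not required.
Art. V. does not offer live music; revenue $2,100,000 < $2,250,000 → Standard License not required.
Art. VI. revenue $2,100,000 < $2,250,000 → Standard Certificate exemption does not apply.
Art. VII. revenue $2,100,000 > $825,000; employees 87 > 86 → Regulatory Permit not required.
Art. VIII. employees 87 ≥ 77; revenue $2,100,000 > $600,000; provides lodging to guests → Large Employer Permit required.
Art. IX. revenue $2,100,000 < $2,250,000 → Compliance Permit not required.
Art. X. provides lodging to guests; revenue $2,100,000 ≥ $1,500,000 → Annual Permit required.
Art. XI. employees 87 > 64; vehicles 17 ≤ 25 → Standard Registration required.

Annual Permit, Large Employer Permit, Standard Certificate, Standard Registration, Trade Registration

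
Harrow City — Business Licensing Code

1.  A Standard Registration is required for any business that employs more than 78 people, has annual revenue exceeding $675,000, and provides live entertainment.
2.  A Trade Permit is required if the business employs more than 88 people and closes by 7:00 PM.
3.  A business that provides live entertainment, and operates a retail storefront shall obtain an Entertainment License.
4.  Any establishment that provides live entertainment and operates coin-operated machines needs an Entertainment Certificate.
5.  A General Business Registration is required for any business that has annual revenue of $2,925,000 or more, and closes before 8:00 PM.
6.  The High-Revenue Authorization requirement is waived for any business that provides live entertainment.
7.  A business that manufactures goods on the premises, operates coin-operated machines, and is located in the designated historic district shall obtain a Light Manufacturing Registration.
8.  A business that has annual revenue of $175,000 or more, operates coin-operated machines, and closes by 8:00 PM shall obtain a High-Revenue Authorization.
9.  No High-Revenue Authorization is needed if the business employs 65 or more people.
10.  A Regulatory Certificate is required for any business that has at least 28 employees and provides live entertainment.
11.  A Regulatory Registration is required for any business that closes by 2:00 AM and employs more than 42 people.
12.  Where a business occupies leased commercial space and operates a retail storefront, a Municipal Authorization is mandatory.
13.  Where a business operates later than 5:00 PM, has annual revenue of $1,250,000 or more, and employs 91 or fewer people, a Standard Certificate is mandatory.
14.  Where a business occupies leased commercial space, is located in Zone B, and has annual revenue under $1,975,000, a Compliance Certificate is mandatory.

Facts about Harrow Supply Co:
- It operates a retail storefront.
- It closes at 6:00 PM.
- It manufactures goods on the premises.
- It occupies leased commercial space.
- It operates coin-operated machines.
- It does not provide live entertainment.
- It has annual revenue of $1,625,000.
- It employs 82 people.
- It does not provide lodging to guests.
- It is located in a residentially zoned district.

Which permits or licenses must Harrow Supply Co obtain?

1. employees 82 > 78; revenue $1,625,000 > $675,000; does not provide live entertainment → Standard Registration not required.
2. employees 82 ≤ 88; closes 6:00 PM, at/before 7:00 PM → Trade Permit not required.
3. does not provide live entertainment; operates a retail storefront → Entertainment License not required.
4. does not provide live entertainment; operates coin-operated machines → Entertainment Certificate not required.
5. revenue $1,625,000 < $2,925,000; closes 6:00 PM, at/before 8:00 PM → General Business Registration not required.
6. does not provide live entertainment → High-Revenue Authorization exemption does not apply.
7. manufactures goods on the premises; operates coin-operated machines; is located in a residentially zoned district (not: is located in the designated historic district) → Light Manufacturing Registration not required.
8. revenue $1,625,000 ≥ $175,000; operates coin-operated machines; closes 6:00 PM, at/before 8:00 PM → High-Revenue Authorization required.
9. employees 82 ≥ 65 → exempt from High-Revenue Authorization.
10. employees 82 ≥ 28; does not provide live entertainment → Regulatory Certificate not required.
11. closes 6:00 PM, at/before 2:00 AM; employees 82 > 42 → Regulatory Registration required.
12. occupies leased commercial space; operates a retail storefront → Municipal Authorization required.
13. closes 6:00 PM, after 5:00 PM; revenue $1,625,000 ≥ $1,250,000; employees 82 ≤ 91 → Standard Certificate required.
14. occupies leased commercial space; is located in a residentially zoned district (not: is located in Zone B); revenue $1,625,000 < $1,975,000 → Compliance Certificate not required.

Municipal Authorization, Regulatory Registration, Standard Certificate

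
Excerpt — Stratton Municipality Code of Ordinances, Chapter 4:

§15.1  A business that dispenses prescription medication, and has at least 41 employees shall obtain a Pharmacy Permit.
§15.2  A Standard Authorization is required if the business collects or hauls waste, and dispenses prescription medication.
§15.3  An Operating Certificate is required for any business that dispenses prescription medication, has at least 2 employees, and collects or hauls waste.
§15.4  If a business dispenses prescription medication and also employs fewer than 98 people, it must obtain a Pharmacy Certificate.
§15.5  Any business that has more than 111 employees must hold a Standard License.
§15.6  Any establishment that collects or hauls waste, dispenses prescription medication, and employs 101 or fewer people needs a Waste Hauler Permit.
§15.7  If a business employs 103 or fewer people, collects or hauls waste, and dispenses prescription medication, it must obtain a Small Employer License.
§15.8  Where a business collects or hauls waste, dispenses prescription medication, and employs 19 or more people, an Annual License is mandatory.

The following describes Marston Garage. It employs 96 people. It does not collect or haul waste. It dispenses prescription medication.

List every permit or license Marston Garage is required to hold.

§15.1 dispenses prescription medication; employees 96 ≥ 41 → Pharmacy Permit required.
§15.2 does not collect or haul waste; dispenses prescription medication → Standard Authorization not required.
§15.3 dispenses prescription medication; employees 96 ≥ 2; does not collect or haul waste → Operating Certificate not required.
§15.4 dispenses prescription medication; employees 96 < 98 → Pharmacy Certificate required.
§15.5 employees 96 ≤ 111 → Standard License not required.
§15.6 does not collect or haul waste; dispenses prescription medication; employees 96 ≤ 101 → Waste Hauler Permit not required.
§15.7 employees 96 ≤ 103; does not collect or haul waste; dispenses prescription medication → Small Employer License not required.
§15.8 does not collect or haul waste; dispenses prescription medication; employees 96 ≥ 19 → Annual License not required.

Pharmacy Certificate, Pharmacy Permit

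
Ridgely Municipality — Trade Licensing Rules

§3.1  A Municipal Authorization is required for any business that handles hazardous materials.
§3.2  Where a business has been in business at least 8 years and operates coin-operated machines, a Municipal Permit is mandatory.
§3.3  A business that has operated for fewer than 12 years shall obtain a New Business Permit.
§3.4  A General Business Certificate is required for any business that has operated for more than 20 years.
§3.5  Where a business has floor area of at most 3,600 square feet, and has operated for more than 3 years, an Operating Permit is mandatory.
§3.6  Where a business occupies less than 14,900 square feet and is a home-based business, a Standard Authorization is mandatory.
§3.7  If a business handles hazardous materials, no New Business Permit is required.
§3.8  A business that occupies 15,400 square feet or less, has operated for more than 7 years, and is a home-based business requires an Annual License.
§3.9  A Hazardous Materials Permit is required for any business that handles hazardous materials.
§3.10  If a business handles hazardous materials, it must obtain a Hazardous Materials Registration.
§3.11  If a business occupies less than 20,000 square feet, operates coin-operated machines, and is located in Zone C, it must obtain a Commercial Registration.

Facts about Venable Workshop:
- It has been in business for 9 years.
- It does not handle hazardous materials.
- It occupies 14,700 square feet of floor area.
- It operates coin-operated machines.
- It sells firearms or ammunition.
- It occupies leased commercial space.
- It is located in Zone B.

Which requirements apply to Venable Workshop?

Municipal Permit, New Business Permit

§3.1 does not handle hazardous materials → Municipal Authorization not required.
§3.2 years in business 9 ≥ 8; operates coin-operated machines → Municipal Permit required.
§3.3 years in business 9 < 12 → New Business Permit required.
§3.4 years in business 9 ≤ 20 → General Business Certificate not required.
§3.5 floor area 14,700 square feet > 3,600 square feet; years in business 9 > 3 → Operating Permit not required.
§3.6 floor area 14,700 square feet < 14,900 square feet; occupies leased commercial space (not: is a home-based business) → Standard Authorization not required.
§3.7 does not handle hazardous materials → New Business Permit exemption does not apply.
§3.8 floor area 14,700 square feet ≤ 15,400 square feet; years in business 9 > 7; occupies leased commercial space (not: is a home-based business) → Annual License not required.
§3.9 does not handle hazardous materials → Hazardous Materials Permit not required.
§3.10 does not handle hazardous materials → Hazardous Materials Registration not required.
§3.11 floor area 14,700 square feet < 20,000 square feet; operates coin-operated machines; is located in Zone B (not: is located in Zone C) → Commercial Registration not required.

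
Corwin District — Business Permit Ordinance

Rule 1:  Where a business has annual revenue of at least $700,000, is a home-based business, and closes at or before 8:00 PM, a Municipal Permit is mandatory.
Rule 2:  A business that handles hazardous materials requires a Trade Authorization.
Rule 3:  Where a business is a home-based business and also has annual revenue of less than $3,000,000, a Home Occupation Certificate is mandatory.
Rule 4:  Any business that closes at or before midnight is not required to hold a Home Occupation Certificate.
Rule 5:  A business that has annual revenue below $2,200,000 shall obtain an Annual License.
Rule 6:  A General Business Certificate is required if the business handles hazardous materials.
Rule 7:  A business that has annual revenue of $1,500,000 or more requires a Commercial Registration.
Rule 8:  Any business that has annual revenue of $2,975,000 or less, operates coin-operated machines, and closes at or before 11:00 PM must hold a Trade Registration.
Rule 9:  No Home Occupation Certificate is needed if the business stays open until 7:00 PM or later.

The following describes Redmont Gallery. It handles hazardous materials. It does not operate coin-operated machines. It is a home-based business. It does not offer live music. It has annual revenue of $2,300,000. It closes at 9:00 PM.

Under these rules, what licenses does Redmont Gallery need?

Commercial Registration, General Business Certificate, Trade Authorization

Rule 1: revenue $2,300,000 ≥ $700,000; is a home-based business; closes 9:00 PM, after 8:00 PM → Municipal Permit not required.
Rule 2: handles hazardous materials → Trade Authorization required.
Rule 3: is a home-based business; revenue $2,300,000 < $3,000,000 → Home Occupation Certificate required.
Rule 4: closes 9:00 PM, at/before midnight → exempt from Home Occupation Certificate.
Rule 5: revenue $2,300,000 ≥ $2,200,000 → Annual License not required.
Rule 6: handles hazardous materials → General Business Certificate required.
Rule 7: revenue $2,300,000 ≥ $1,500,000 → Commercial Registration required.
Rule 8: revenue $2,300,000 ≤ $2,975,000; does not operate coin-operated machines; closes 9:00 PM, at/before 11:00 PM → Trade Registration not required.
Rule 9: closes 9:00 PM, after 7:00 PM → exempt from Home Occupation Certificate.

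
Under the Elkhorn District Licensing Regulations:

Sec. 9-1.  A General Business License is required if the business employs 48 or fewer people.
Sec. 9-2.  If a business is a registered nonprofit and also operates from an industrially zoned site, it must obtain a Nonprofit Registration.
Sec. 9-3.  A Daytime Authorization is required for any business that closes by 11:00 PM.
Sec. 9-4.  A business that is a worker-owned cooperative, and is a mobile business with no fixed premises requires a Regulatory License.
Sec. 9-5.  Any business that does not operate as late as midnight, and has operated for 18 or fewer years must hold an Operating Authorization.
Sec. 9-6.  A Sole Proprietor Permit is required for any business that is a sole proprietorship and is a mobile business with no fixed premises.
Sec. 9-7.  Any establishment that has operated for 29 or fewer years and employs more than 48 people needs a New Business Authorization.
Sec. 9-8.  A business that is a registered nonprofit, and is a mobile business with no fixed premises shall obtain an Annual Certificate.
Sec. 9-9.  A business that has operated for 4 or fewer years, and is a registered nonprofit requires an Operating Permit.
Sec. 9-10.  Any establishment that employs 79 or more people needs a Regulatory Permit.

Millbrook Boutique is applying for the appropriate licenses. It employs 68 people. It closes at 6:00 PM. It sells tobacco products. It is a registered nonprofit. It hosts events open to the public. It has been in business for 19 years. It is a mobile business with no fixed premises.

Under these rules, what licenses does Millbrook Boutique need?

Annual Certificate, Daytime Authorization, New Business Authorization

Sec. 9-1. employees 68 > 48 → General Business License not required.
Sec. 9-2. is a registered nonprofit; is a mobile business with no fixed premises (not: operates from an industrially zoned site) → Nonprofit Registration not required.
Sec. 9-3. closes 6:00 PM, at/before 11:00 PM → Daytime Authorization required.
Sec. 9-4. is a registered nonprofit (not: is a worker-owned cooperative); is a mobile business with no fixed premises → Regulatory License not required.
Sec. 9-5. closes 6:00 PM, at/before midnight; years in business 19 > 18 → Operating Authorization not required.
Sec. 9-6. is a registered nonprofit (not: is a sole proprietorship); is a mobile business with no fixed premises → Sole Proprietor Permit not required.
Sec. 9-7. years in business 19 ≤ 29; employees 68 > 48 → New Business Authorization required.
Sec. 9-8. is a registered nonprofit; is a mobile business with no fixed premises → Annual Certificate required.
Sec. 9-9. years in business 19 > 4; is a registered nonprofit → Operating Permit not required.
Sec. 9-10. employees 68 < 79 → Regulatory Permit not required.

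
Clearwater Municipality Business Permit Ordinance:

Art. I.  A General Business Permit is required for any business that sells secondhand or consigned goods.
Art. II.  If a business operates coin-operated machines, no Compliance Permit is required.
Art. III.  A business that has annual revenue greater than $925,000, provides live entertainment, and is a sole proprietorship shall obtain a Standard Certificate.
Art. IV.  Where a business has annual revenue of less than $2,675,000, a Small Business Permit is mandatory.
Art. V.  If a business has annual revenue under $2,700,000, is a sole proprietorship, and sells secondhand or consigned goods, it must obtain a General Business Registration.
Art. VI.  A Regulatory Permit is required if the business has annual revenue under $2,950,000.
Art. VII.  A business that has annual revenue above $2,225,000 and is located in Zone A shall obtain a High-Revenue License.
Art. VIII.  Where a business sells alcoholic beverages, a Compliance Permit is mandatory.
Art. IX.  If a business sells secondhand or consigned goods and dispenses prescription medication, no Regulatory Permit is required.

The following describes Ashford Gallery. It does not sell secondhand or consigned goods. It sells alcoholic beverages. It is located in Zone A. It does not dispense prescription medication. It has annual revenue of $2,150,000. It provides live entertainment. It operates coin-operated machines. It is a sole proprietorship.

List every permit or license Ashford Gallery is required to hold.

Regulatory Permit, Small Business Permit, Standard Certificate

Art. I. does not sell secondhand or consigned goods → General Business Permit not required.
Art. II. operates coin-operated machines → exempt from Compliance Permit.
Art. III. revenue $2,150,000 > $925,000; provides live entertainment; is a sole proprietorship → Standard Certificate required.
Art. IV. revenue $2,150,000 < $2,675,000 → Small Business Permit required.
Art. V. revenue $2,150,000 < $2,700,000; is a sole proprietorship; does not sell secondhand or consigned goods → General Business Registration not required.
Art. VI. revenue $2,150,000 < $2,950,000 → Regulatory Permit required.
Art. VII. revenue $2,150,000 ≤ $2,225,000; is located in Zone A → High-Revenue License not required.
Art. VIII. sells alcoholic beverages → Compliance Permit required.
Art. IX. does not sell secondhand or consigned goods; does not dispense prescription medication → Regulatory Permit exemption does not apply.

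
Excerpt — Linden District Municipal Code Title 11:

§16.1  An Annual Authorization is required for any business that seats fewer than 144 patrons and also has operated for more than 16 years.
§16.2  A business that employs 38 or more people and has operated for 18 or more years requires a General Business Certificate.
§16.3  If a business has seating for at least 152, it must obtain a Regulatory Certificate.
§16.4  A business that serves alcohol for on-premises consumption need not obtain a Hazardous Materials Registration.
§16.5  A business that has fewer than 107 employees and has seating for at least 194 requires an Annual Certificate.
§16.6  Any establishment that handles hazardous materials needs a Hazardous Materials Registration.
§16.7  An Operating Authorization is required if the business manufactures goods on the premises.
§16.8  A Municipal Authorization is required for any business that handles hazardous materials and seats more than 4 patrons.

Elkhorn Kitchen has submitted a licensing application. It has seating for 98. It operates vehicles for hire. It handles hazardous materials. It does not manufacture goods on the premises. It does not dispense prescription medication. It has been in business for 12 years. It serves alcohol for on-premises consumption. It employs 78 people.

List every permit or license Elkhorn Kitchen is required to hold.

Municipal Authorization

§16.1 seating 98 < 144; years in business 12 ≤ 16 → Annual Authorization not required.
§16.2 employees 78 ≥ 38; years in business 12 < 18 → General Business Certificate not required.
§16.3 seating 98 < 152 → Regulatory Certificate not required.
§16.4 serves alcohol for on-premises consumption → exempt from Hazardous Materials Registration.
§16.5 employees 78 < 107; seating 98 < 194 → Annual Certificate not required.
§16.6 handles hazardous materials → Hazardous Materials Registration required.
§16.7 does not manufacture goods on the premises → Operating Authorization not required.
§16.8 handles hazardous materials; seating 98 > 4 → Municipal Authorization required.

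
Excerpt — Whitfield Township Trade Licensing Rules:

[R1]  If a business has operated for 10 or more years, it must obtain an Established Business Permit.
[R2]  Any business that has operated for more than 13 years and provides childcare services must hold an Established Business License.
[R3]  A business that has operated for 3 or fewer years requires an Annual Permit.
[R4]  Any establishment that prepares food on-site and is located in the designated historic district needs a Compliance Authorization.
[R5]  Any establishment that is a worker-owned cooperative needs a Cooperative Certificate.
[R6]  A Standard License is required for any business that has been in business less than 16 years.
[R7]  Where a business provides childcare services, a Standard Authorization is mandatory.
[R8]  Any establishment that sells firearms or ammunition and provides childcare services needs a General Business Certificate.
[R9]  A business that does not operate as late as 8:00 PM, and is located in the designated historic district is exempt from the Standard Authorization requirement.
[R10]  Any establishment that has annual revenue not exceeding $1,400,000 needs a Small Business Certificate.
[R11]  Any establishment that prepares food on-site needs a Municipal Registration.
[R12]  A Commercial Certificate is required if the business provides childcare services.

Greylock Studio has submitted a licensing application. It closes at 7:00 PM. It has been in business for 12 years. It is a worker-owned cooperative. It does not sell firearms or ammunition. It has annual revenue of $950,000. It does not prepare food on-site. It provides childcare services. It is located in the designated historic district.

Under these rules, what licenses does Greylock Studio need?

[R1] years in business 12 ≥ 10 → Established Business Permit required.
[R2] years in business 12 ≤ 13; provides childcare services → Established Business License not required.
[R3] years in business 12 > 3 → Annual Permit not required.
[R4] does not prepare food on-site; is located in the designated historic district → Compliance Authorization not required.
[R5] is a worker-owned cooperative → Cooperative Certificate required.
[R6] years in business 12 < 16 → Standard License required.
[R7] provides childcare services → Standard Authorization required.
[R8] does not sell firearms or ammunition; provides childcare services → General Business Certificate not required.
[R9] closes 7:00 PM, at/before 8:00 PM; is located in the designated historic district → exempt from Standard Authorization.
[R10] revenue $950,000 ≤ $1,400,000 → Small Business Certificate required.
[R11] does not prepare food on-site → Municipal Registration not required.
[R12] provides childcare services → Commercial Certificate required.

Commercial Certificate, Cooperative Certificate, Established Business Permit, Small Business Certificate, Standard License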